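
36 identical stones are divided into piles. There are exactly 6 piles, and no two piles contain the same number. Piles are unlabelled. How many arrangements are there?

110

Direct enumeration gives 110 partitions.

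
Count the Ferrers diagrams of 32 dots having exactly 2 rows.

16

Listing the qualifying partitions of 32:
31 + 1
30 + 2
29 + 3
28 + 4
27 + 5
26 + 6
25 + 7
24 + 8
23 + 9
22 + 10
21 + 11
20 + 12
19 + 13
18 + 14
17 + 15
16 + 16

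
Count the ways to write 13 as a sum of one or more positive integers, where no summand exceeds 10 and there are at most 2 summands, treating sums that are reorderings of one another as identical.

The partitions of 13 that satisfy the conditions:
10, 3
9, 4
8, 5
7, 6
That's 4 in total.

4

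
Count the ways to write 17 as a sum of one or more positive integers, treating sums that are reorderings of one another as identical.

Systematic enumeration (by largest part, then next-largest, …) yields 297.

297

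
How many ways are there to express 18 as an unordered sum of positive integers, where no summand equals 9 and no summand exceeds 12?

336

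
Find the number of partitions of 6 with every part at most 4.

They are:
2+4
1+1+4
3+3
1+2+3
1+1+1+3
2+2+2
1+1+2+2
1+1+1+1+2
1+1+1+1+1+1

9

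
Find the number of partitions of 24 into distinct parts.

122

A full systematic count gives 122.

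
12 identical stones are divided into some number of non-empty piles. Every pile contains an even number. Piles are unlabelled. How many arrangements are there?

11

They are:
12
10+2
8+4
8+2+2
6+6
6+4+2
6+2+2+2
4+4+4
4+4+2+2
4+2+2+2+2
2+2+2+2+2+2
Counting gives 11.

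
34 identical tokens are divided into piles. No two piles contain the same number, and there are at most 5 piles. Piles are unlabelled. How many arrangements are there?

430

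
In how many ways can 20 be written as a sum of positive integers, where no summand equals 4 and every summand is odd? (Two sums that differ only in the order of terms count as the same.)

There are too many to list fully; the first 12 (by largest part) are:
19+1
17+3
17+1+1+1
15+5
15+3+1+1
15+1+1+1+1+1
13+7
13+5+1+1
13+3+3+1
13+3+1+1+1+1
13+1+1+1+1+1+1+1
11+9
…and 52 more, for 64 total.

64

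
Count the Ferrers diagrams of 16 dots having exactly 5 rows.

37

There are too many to list fully; the first 12 (by largest part) are:
12 + 1 + 1 + 1 + 1
11 + 2 + 1 + 1 + 1
10 + 3 + 1 + 1 + 1
10 + 2 + 2 + 1 + 1
9 + 4 + 1 + 1 + 1
9 + 3 + 2 + 1 + 1
9 + 2 + 2 + 2 + 1
8 + 5 + 1 + 1 + 1
8 + 4 + 2 + 1 + 1
8 + 3 + 3 + 1 + 1
8 + 3 + 2 + 2 + 1
8 + 2 + 2 + 2 + 2
…and 25 more, for 37 total.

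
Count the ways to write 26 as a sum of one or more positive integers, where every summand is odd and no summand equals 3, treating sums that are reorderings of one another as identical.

61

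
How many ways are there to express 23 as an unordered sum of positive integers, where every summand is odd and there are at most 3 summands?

15

They are:
23
21,1,1
19,3,1
17,5,1
17,3,3
15,7,1
15,5,3
13,9,1
13,7,3
13,5,5
11,11,1
11,9,3
11,7,5
9,9,5
9,7,7
That's 15 in total.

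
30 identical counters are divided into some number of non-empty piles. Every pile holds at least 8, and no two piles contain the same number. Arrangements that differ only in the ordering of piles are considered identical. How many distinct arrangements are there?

They are:
30
22,8
21,9
20,10
19,11
18,12
17,13
16,14
13,9,8
12,10,8
11,10,9

11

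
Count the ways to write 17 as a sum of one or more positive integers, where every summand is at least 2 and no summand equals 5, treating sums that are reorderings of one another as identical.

A partial list (first 12 by largest part):
17
2, 15
3, 14
4, 13
2, 2, 13
2, 3, 12
6, 11
2, 4, 11
3, 3, 11
2, 2, 2, 11
7, 10
3, 4, 10
…and 33 more, for 45 total.

45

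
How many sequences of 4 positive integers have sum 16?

Place 3 bars in the 15 internal gaps of a row of 16 dots: C(15,3) = 455.

455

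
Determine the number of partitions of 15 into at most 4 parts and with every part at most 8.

A partial list (first 12 by largest part):
8+7
8+6+1
8+5+2
8+5+1+1
8+4+3
8+4+2+1
8+3+3+1
8+3+2+2
7+7+1
7+6+2
7+6+1+1
7+5+3
…and 19 more, for 31 total.

31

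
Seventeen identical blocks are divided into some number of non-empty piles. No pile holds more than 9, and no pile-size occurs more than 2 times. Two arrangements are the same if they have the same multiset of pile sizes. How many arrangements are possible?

77

There are 77 such partitions.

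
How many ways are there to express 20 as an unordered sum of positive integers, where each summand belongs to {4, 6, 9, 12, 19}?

Enumerating:
12, 4, 4
6, 6, 4, 4
4, 4, 4, 4, 4
That's 3 in total.

3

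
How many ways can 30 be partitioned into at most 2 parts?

They are:
30
1, 29
2, 28
3, 27
4, 26
5, 25
6, 24
7, 23
8, 22
9, 21
10, 20
11, 19
12, 18
13, 17
14, 16
15, 15
That's 16 in total.

16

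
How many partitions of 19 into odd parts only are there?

A partial list (first 12 by largest part):
19
17, 1, 1
15, 3, 1
15, 1, 1, 1, 1
13, 5, 1
13, 3, 3
13, 3, 1, 1, 1
13, 1, 1, 1, 1, 1, 1
11, 7, 1
11, 5, 3
11, 5, 1, 1, 1
11, 3, 3, 1, 1
…and 42 more, for 54 total.

54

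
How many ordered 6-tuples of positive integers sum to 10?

A composition of 10 into 6 positive parts is chosen by placing 5 dividers among the 9 gaps between 10 units: C(9,5) = 126.

126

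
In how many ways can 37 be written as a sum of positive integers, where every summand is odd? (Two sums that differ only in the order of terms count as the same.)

760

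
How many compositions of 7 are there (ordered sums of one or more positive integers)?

There are 6 gaps and each independently is a cut or not, giving 2^6 = 64.

64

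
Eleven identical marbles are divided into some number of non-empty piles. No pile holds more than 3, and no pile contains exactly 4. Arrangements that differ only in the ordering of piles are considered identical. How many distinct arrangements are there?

Enumerating:
2 + 3 + 3 + 3
1 + 1 + 3 + 3 + 3
1 + 2 + 2 + 3 + 3
1 + 1 + 1 + 2 + 3 + 3
1 + 1 + 1 + 1 + 1 + 3 + 3
2 + 2 + 2 + 2 + 3
1 + 1 + 2 + 2 + 2 + 3
1 + 1 + 1 + 1 + 2 + 2 + 3
1 + 1 + 1 + 1 + 1 + 1 + 2 + 3
1 + 1 + 1 + 1 + 1 + 1 + 1 + 1 + 3
1 + 2 + 2 + 2 + 2 + 2
1 + 1 + 1 + 2 + 2 + 2 + 2
1 + 1 + 1 + 1 + 1 + 2 + 2 + 2
1 + 1 + 1 + 1 + 1 + 1 + 1 + 2 + 2
1 + 1 + 1 + 1 + 1 + 1 + 1 + 1 + 1 + 2
1 + 1 + 1 + 1 + 1 + 1 + 1 + 1 + 1 + 1 + 1

16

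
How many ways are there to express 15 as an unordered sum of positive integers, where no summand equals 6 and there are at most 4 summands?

42

A partial list (first 12 by largest part):
15
14 + 1
13 + 2
13 + 1 + 1
12 + 3
12 + 2 + 1
12 + 1 + 1 + 1
11 + 4
11 + 3 + 1
11 + 2 + 2
11 + 2 + 1 + 1
10 + 5
…and 30 more, for 42 total.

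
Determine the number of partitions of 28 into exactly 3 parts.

There are too many to list fully; the first 12 (by largest part) are:
26, 1, 1
25, 2, 1
24, 3, 1
24, 2, 2
23, 4, 1
23, 3, 2
22, 5, 1
22, 4, 2
22, 3, 3
21, 6, 1
21, 5, 2
21, 4, 3
…and 53 more, for 65 total.

65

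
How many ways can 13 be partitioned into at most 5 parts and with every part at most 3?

Enumerating:
1 + 3 + 3 + 3 + 3
2 + 2 + 3 + 3 + 3

2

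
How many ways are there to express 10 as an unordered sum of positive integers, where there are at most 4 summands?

Enumerating:
10
9 + 1
8 + 2
8 + 1 + 1
7 + 3
7 + 2 + 1
7 + 1 + 1 + 1
6 + 4
6 + 3 + 1
6 + 2 + 2
6 + 2 + 1 + 1
5 + 5
5 + 4 + 1
5 + 3 + 2
5 + 3 + 1 + 1
5 + 2 + 2 + 1
4 + 4 + 2
4 + 4 + 1 + 1
4 + 3 + 3
4 + 3 + 2 + 1
4 + 2 + 2 + 2
3 + 3 + 3 + 1
3 + 3 + 2 + 2
Counting gives 23.

23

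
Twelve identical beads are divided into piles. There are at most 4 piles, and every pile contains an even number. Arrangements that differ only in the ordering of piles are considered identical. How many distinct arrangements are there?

9

Listing the qualifying partitions of 12:
12
10+2
8+4
8+2+2
6+6
6+4+2
6+2+2+2
4+4+4
4+4+2+2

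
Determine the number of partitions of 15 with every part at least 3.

17

Listing the qualifying partitions of 15:
15
3+12
4+11
5+10
6+9
3+3+9
7+8
3+4+8
3+5+7
4+4+7
3+6+6
4+5+6
3+3+3+6
5+5+5
3+3+4+5
3+4+4+4
3+3+3+3+3
That's 17 in total.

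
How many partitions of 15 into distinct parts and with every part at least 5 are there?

4

The partitions of 15 that satisfy the conditions:
15
10+5
9+6
8+7
That's 4 in total.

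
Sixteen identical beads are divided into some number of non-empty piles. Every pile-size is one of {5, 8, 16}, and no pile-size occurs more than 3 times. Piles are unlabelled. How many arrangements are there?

2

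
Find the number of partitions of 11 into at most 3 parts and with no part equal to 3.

Listing the qualifying partitions of 11:
11
10+1
9+2
9+1+1
8+2+1
7+4
7+2+2
6+5
6+4+1
5+5+1
5+4+2

11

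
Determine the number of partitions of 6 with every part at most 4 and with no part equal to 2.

The partitions of 6 that satisfy the conditions:
4+1+1
3+3
3+1+1+1
1+1+1+1+1+1

4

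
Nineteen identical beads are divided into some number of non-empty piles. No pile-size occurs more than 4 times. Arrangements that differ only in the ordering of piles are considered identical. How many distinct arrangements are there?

325

Counting exhaustively, 325 partitions satisfy the conditions.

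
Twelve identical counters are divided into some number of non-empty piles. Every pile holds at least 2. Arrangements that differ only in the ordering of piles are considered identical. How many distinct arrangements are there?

21

Listing the qualifying partitions of 12:
12
10, 2
9, 3
8, 4
8, 2, 2
7, 5
7, 3, 2
6, 6
6, 4, 2
6, 3, 3
6, 2, 2, 2
5, 5, 2
5, 4, 3
5, 3, 2, 2
4, 4, 4
4, 4, 2, 2
4, 3, 3, 2
4, 2, 2, 2, 2
3, 3, 3, 3
3, 3, 2, 2, 2
2, 2, 2, 2, 2, 2
Counting gives 21.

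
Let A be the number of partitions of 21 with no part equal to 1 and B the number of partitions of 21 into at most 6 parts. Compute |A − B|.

Partitions of 21 with no part equal to 1: 165.
Partitions of 21 into at most 6 parts: 331.
|165 − 331| = 166.

166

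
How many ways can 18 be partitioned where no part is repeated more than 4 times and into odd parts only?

26

A partial list (first 12 by largest part):
1 + 17
3 + 15
1 + 1 + 1 + 15
5 + 13
1 + 1 + 3 + 13
7 + 11
1 + 1 + 5 + 11
1 + 3 + 3 + 11
1 + 1 + 1 + 1 + 3 + 11
9 + 9
1 + 1 + 7 + 9
1 + 3 + 5 + 9
…and 14 more, for 26 total.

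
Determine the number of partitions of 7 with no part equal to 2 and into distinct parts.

Listing the qualifying partitions of 7:
7
6, 1
4, 3
That's 3 in total.

3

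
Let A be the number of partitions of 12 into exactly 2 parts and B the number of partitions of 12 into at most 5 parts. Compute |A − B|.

Partitions of 12 into exactly 2 parts: 6.
Partitions of 12 into at most 5 parts: 47.
|6 − 47| = 41.

41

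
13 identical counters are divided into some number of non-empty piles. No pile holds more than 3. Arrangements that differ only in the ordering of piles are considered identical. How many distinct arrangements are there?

21

Enumerating:
1, 3, 3, 3, 3
2, 2, 3, 3, 3
1, 1, 2, 3, 3, 3
1, 1, 1, 1, 3, 3, 3
1, 2, 2, 2, 3, 3
1, 1, 1, 2, 2, 3, 3
1, 1, 1, 1, 1, 2, 3, 3
1, 1, 1, 1, 1, 1, 1, 3, 3
2, 2, 2, 2, 2, 3
1, 1, 2, 2, 2, 2, 3
1, 1, 1, 1, 2, 2, 2, 3
1, 1, 1, 1, 1, 1, 2, 2, 3
1, 1, 1, 1, 1, 1, 1, 1, 2, 3
1, 1, 1, 1, 1, 1, 1, 1, 1, 1, 3
1, 2, 2, 2, 2, 2, 2
1, 1, 1, 2, 2, 2, 2, 2
1, 1, 1, 1, 1, 2, 2, 2, 2
1, 1, 1, 1, 1, 1, 1, 2, 2, 2
1, 1, 1, 1, 1, 1, 1, 1, 1, 2, 2
1, 1, 1, 1, 1, 1, 1, 1, 1, 1, 1, 2
1, 1, 1, 1, 1, 1, 1, 1, 1, 1, 1, 1, 1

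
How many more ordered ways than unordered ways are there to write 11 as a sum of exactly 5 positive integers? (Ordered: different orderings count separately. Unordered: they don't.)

200

Ordered (compositions into 5 parts): C(10,4) = 210.
Unordered (partitions into 5 parts): 10.
Difference: 210 − 10 = 200.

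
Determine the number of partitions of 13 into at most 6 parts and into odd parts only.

11

Listing the qualifying partitions of 13:
13
11,1,1
9,3,1
9,1,1,1,1
7,5,1
7,3,3
7,3,1,1,1
5,5,3
5,5,1,1,1
5,3,3,1,1
3,3,3,3,1
Counting gives 11.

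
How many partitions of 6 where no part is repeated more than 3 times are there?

Listing the qualifying partitions of 6:
6
5,1
4,2
4,1,1
3,3
3,2,1
3,1,1,1
2,2,2
2,2,1,1
That's 9 in total.

9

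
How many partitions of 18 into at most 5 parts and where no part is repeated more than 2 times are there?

114

A full systematic count gives 114.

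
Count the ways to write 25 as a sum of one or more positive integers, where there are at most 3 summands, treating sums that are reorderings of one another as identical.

65

A partial list (first 12 by largest part):
25
1 + 24
2 + 23
1 + 1 + 23
3 + 22
1 + 2 + 22
4 + 21
1 + 3 + 21
2 + 2 + 21
5 + 20
1 + 4 + 20
2 + 3 + 20
…and 53 more, for 65 total.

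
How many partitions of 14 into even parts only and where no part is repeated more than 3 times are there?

They are:
14
12,2
10,4
10,2,2
8,6
8,4,2
8,2,2,2
6,6,2
6,4,4
6,4,2,2
4,4,4,2
4,4,2,2,2
Counting gives 12.

12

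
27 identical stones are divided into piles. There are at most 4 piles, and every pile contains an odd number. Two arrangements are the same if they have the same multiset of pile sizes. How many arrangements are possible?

20

They are:
27
25, 1, 1
23, 3, 1
21, 5, 1
21, 3, 3
19, 7, 1
19, 5, 3
17, 9, 1
17, 7, 3
17, 5, 5
15, 11, 1
15, 9, 3
15, 7, 5
13, 13, 1
13, 11, 3
13, 9, 5
13, 7, 7
11, 11, 5
11, 9, 7
9, 9, 9
That's 20 in total.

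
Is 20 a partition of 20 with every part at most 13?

No

The parts sum to 20, and the condition 'no summand exceeds 13' is violated.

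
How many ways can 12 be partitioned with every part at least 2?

They are:
12
10, 2
9, 3
8, 4
8, 2, 2
7, 5
7, 3, 2
6, 6
6, 4, 2
6, 3, 3
6, 2, 2, 2
5, 5, 2
5, 4, 3
5, 3, 2, 2
4, 4, 4
4, 4, 2, 2
4, 3, 3, 2
4, 2, 2, 2, 2
3, 3, 3, 3
3, 3, 2, 2, 2
2, 2, 2, 2, 2, 2
That's 21 in total.

21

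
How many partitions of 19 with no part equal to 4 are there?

Systematic enumeration (by largest part, then next-largest, …) yields 314.

314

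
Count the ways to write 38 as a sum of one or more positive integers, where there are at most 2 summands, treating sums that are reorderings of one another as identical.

20

They are:
38
37+1
36+2
35+3
34+4
33+5
32+6
31+7
30+8
29+9
28+10
27+11
26+12
25+13
24+14
23+15
22+16
21+17
20+18
19+19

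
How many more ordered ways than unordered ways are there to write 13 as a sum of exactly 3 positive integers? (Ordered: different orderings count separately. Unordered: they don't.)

Compositions: C(12,2) = 66.
Unordered (partitions into 3 parts): 14.
Difference: 66 − 14 = 52.

52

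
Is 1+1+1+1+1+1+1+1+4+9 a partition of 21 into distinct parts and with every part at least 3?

No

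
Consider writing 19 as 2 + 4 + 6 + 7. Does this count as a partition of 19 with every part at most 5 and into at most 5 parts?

No

The parts sum to 19, and the condition 'no summand exceeds 5' is violated.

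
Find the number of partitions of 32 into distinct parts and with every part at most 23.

Counting exhaustively, 365 partitions satisfy the conditions.

365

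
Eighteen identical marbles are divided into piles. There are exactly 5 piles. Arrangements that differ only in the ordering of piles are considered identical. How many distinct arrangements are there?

57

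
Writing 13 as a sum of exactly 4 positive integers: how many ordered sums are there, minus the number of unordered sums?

Compositions: C(12,3) = 220.
Partitions of 13 into exactly 4 parts: 18.
Difference: 220 − 18 = 202.

202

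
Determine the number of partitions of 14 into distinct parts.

22

The partitions of 14 that satisfy the conditions:
14
1,13
2,12
3,11
1,2,11
4,10
1,3,10
5,9
1,4,9
2,3,9
6,8
1,5,8
2,4,8
1,2,3,8
1,6,7
2,5,7
3,4,7
1,2,4,7
3,5,6
1,2,5,6
1,3,4,6
2,3,4,5
That's 22 in total.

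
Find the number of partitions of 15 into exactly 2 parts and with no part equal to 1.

Listing the qualifying partitions of 15:
13,2
12,3
11,4
10,5
9,6
8,7
Counting gives 6.

6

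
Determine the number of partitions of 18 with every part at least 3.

A partial list (first 12 by largest part):
18
15 + 3
14 + 4
13 + 5
12 + 6
12 + 3 + 3
11 + 7
11 + 4 + 3
10 + 8
10 + 5 + 3
10 + 4 + 4
9 + 9
…and 21 more, for 33 total.

33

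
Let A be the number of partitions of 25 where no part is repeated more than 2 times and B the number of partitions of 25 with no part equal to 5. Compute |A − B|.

Partitions of 25 where no part is repeated more than 2 times: 513.
Partitions of 25 with no part equal to 5: 1331.
|513 − 1331| = 818.

818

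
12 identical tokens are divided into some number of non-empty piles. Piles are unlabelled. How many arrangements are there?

A full systematic count gives 77.

77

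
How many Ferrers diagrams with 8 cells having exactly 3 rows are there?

5

Enumerating:
6,1,1
5,2,1
4,3,1
4,2,2
3,3,2
That's 5 in total.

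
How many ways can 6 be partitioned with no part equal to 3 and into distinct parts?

Enumerating:
6
5, 1
4, 2
Counting gives 3.

3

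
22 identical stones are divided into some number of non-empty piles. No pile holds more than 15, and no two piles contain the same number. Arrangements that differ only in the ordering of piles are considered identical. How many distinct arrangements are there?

Counting exhaustively, 75 partitions satisfy the conditions.

75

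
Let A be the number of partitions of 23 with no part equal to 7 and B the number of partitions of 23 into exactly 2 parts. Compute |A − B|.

1013

Partitions of 23 with no part equal to 7: 1024.
Partitions of 23 into exactly 2 parts: 11.
|1024 − 11| = 1013.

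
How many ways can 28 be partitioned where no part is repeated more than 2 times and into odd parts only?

There are too many to list fully; the first 12 (by largest part) are:
27,1
25,3
23,5
23,3,1,1
21,7
21,5,1,1
21,3,3,1
19,9
19,7,1,1
19,5,3,1
17,11
17,9,1,1
…and 35 more, for 47 total.

47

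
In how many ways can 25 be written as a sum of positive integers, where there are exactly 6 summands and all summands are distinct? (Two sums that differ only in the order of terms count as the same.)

The partitions of 25 that satisfy the conditions:
10, 5, 4, 3, 2, 1
9, 6, 4, 3, 2, 1
8, 7, 4, 3, 2, 1
8, 6, 5, 3, 2, 1
7, 6, 5, 4, 2, 1
Counting gives 5.

5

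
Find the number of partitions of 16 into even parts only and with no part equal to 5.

22

They are:
16
2, 14
4, 12
2, 2, 12
6, 10
2, 4, 10
2, 2, 2, 10
8, 8
2, 6, 8
4, 4, 8
2, 2, 4, 8
2, 2, 2, 2, 8
4, 6, 6
2, 2, 6, 6
2, 4, 4, 6
2, 2, 2, 4, 6
2, 2, 2, 2, 2, 6
4, 4, 4, 4
2, 2, 4, 4, 4
2, 2, 2, 2, 4, 4
2, 2, 2, 2, 2, 2, 4
2, 2, 2, 2, 2, 2, 2, 2
Counting gives 22.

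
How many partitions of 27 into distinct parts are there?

192

Direct enumeration gives 192 partitions.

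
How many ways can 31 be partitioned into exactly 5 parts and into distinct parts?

There are 101 such partitions.

101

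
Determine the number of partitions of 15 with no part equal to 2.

75

Enumerating by decreasing first part gives 75 partitions in all.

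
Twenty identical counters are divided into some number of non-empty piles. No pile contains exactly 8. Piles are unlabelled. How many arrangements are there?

550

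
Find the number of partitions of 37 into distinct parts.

Enumerating by decreasing first part gives 760 partitions in all.

760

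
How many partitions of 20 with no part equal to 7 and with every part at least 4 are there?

19

They are:
20
4 + 16
5 + 15
6 + 14
8 + 12
4 + 4 + 12
9 + 11
4 + 5 + 11
10 + 10
4 + 6 + 10
5 + 5 + 10
5 + 6 + 9
4 + 8 + 8
6 + 6 + 8
4 + 4 + 4 + 8
4 + 4 + 6 + 6
4 + 5 + 5 + 6
5 + 5 + 5 + 5
4 + 4 + 4 + 4 + 4
That's 19 in total.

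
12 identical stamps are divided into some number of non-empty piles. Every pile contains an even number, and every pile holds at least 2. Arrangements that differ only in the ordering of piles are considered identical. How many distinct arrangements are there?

The partitions of 12 that satisfy the conditions:
12
10 + 2
8 + 4
8 + 2 + 2
6 + 6
6 + 4 + 2
6 + 2 + 2 + 2
4 + 4 + 4
4 + 4 + 2 + 2
4 + 2 + 2 + 2 + 2
2 + 2 + 2 + 2 + 2 + 2

11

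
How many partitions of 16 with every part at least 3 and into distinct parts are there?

10

They are:
16
13, 3
12, 4
11, 5
10, 6
9, 7
9, 4, 3
8, 5, 3
7, 6, 3
7, 5, 4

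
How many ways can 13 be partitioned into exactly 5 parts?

Listing the qualifying partitions of 13:
9 + 1 + 1 + 1 + 1
8 + 2 + 1 + 1 + 1
7 + 3 + 1 + 1 + 1
7 + 2 + 2 + 1 + 1
6 + 4 + 1 + 1 + 1
6 + 3 + 2 + 1 + 1
6 + 2 + 2 + 2 + 1
5 + 5 + 1 + 1 + 1
5 + 4 + 2 + 1 + 1
5 + 3 + 3 + 1 + 1
5 + 3 + 2 + 2 + 1
5 + 2 + 2 + 2 + 2
4 + 4 + 3 + 1 + 1
4 + 4 + 2 + 2 + 1
4 + 3 + 3 + 2 + 1
4 + 3 + 2 + 2 + 2
3 + 3 + 3 + 3 + 1
3 + 3 + 3 + 2 + 2
That's 18 in total.

18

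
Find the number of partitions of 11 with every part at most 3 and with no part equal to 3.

Enumerating:
2,2,2,2,2,1
2,2,2,2,1,1,1
2,2,2,1,1,1,1,1
2,2,1,1,1,1,1,1,1
2,1,1,1,1,1,1,1,1,1
1,1,1,1,1,1,1,1,1,1,1
Counting gives 6.

6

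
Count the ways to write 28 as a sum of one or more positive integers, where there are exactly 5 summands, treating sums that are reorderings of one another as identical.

291

Direct enumeration gives 291 partitions.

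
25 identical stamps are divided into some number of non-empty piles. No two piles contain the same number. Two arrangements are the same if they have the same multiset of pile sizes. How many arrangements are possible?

142

Counting exhaustively, 142 partitions satisfy the conditions.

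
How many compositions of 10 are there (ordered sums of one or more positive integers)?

512

Each of the 9 gaps between 10 units is either a break or not: 2^9 = 512.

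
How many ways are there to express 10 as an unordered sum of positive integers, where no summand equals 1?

They are:
10
8 + 2
7 + 3
6 + 4
6 + 2 + 2
5 + 5
5 + 3 + 2
4 + 4 + 2
4 + 3 + 3
4 + 2 + 2 + 2
3 + 3 + 2 + 2
2 + 2 + 2 + 2 + 2

12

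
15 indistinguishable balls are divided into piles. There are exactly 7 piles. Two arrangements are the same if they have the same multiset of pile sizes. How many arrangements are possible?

21

The partitions of 15 that satisfy the conditions:
9, 1, 1, 1, 1, 1, 1
8, 2, 1, 1, 1, 1, 1
7, 3, 1, 1, 1, 1, 1
7, 2, 2, 1, 1, 1, 1
6, 4, 1, 1, 1, 1, 1
6, 3, 2, 1, 1, 1, 1
6, 2, 2, 2, 1, 1, 1
5, 5, 1, 1, 1, 1, 1
5, 4, 2, 1, 1, 1, 1
5, 3, 3, 1, 1, 1, 1
5, 3, 2, 2, 1, 1, 1
5, 2, 2, 2, 2, 1, 1
4, 4, 3, 1, 1, 1, 1
4, 4, 2, 2, 1, 1, 1
4, 3, 3, 2, 1, 1, 1
4, 3, 2, 2, 2, 1, 1
4, 2, 2, 2, 2, 2, 1
3, 3, 3, 3, 1, 1, 1
3, 3, 3, 2, 2, 1, 1
3, 3, 2, 2, 2, 2, 1
3, 2, 2, 2, 2, 2, 2
That's 21 in total.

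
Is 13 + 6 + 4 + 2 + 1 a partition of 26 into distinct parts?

Yes

The parts sum to 26, and the condition 'all summands are distinct' holds.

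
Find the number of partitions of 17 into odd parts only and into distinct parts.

5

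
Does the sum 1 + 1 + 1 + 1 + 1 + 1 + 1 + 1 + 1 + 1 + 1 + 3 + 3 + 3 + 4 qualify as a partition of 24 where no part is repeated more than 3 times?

No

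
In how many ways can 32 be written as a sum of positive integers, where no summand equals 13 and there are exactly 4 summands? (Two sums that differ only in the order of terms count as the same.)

219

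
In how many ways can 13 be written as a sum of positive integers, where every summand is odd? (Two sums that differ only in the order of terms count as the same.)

Listing the qualifying partitions of 13:
13
1 + 1 + 11
1 + 3 + 9
1 + 1 + 1 + 1 + 9
1 + 5 + 7
3 + 3 + 7
1 + 1 + 1 + 3 + 7
1 + 1 + 1 + 1 + 1 + 1 + 7
3 + 5 + 5
1 + 1 + 1 + 5 + 5
1 + 1 + 3 + 3 + 5
1 + 1 + 1 + 1 + 1 + 3 + 5
1 + 1 + 1 + 1 + 1 + 1 + 1 + 1 + 5
1 + 3 + 3 + 3 + 3
1 + 1 + 1 + 1 + 3 + 3 + 3
1 + 1 + 1 + 1 + 1 + 1 + 1 + 3 + 3
1 + 1 + 1 + 1 + 1 + 1 + 1 + 1 + 1 + 1 + 3
1 + 1 + 1 + 1 + 1 + 1 + 1 + 1 + 1 + 1 + 1 + 1 + 1
Counting gives 18.

18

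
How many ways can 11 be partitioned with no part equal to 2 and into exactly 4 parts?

Enumerating:
8 + 1 + 1 + 1
6 + 3 + 1 + 1
5 + 4 + 1 + 1
4 + 3 + 3 + 1
Counting gives 4.

4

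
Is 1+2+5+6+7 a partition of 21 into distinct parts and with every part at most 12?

The parts sum to 21, and the condition 'all summands are distinct' holds; the condition 'no summand exceeds 12' holds.

Yes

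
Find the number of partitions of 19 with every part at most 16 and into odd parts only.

52

There are too many to list fully; the first 12 (by largest part) are:
1,3,15
1,1,1,1,15
1,5,13
3,3,13
1,1,1,3,13
1,1,1,1,1,1,13
1,7,11
3,5,11
1,1,1,5,11
1,1,3,3,11
1,1,1,1,1,3,11
1,1,1,1,1,1,1,1,11
…and 40 more, for 52 total.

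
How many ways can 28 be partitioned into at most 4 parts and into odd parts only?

A partial list (first 12 by largest part):
27,1
25,3
25,1,1,1
23,5
23,3,1,1
21,7
21,5,1,1
21,3,3,1
19,9
19,7,1,1
19,5,3,1
19,3,3,3
…and 29 more, for 41 total.

41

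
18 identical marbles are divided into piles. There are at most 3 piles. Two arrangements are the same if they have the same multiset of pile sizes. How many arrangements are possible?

37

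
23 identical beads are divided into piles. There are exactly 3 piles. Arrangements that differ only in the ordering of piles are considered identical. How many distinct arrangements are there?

44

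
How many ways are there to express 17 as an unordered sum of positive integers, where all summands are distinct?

38

A partial list (first 12 by largest part):
17
16, 1
15, 2
14, 3
14, 2, 1
13, 4
13, 3, 1
12, 5
12, 4, 1
12, 3, 2
11, 6
11, 5, 1
…and 26 more, for 38 total.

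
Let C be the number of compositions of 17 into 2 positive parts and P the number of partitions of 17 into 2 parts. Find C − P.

8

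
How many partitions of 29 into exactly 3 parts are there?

70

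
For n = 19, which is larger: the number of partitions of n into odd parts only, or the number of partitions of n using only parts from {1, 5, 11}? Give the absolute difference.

48

Partitions of 19 into odd parts only: 54.
Partitions of 19 using only parts from {1, 5, 11}: 6.
|54 − 6| = 48.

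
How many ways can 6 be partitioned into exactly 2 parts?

They are:
5, 1
4, 2
3, 3

3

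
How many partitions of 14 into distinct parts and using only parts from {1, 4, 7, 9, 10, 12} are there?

The partitions of 14 that satisfy the conditions:
4+10
1+4+9
That's 2 in total.

2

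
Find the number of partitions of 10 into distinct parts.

Enumerating:
10
9,1
8,2
7,3
7,2,1
6,4
6,3,1
5,4,1
5,3,2
4,3,2,1

10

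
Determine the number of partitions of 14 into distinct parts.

22

Listing the qualifying partitions of 14:
14
13 + 1
12 + 2
11 + 3
11 + 2 + 1
10 + 4
10 + 3 + 1
9 + 5
9 + 4 + 1
9 + 3 + 2
8 + 6
8 + 5 + 1
8 + 4 + 2
8 + 3 + 2 + 1
7 + 6 + 1
7 + 5 + 2
7 + 4 + 3
7 + 4 + 2 + 1
6 + 5 + 3
6 + 5 + 2 + 1
6 + 4 + 3 + 1
5 + 4 + 3 + 2
Counting gives 22.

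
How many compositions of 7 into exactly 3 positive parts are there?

15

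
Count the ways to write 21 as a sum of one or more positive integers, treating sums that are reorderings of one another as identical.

792

There are 792 such partitions.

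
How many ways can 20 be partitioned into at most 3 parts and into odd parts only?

The partitions of 20 that satisfy the conditions:
19, 1
17, 3
15, 5
13, 7
11, 9

5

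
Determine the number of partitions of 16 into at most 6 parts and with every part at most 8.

There are 94 such partitions.

94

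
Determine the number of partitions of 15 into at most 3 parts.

There are too many to list fully; the first 12 (by largest part) are:
15
14,1
13,2
13,1,1
12,3
12,2,1
11,4
11,3,1
11,2,2
10,5
10,4,1
10,3,2
…and 15 more, for 27 total.

27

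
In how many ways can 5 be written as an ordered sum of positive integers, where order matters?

Each of the 4 gaps between 5 units is either a break or not: 2^4 = 16.

16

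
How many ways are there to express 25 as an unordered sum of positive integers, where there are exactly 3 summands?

52

A partial list (first 12 by largest part):
1, 1, 23
1, 2, 22
1, 3, 21
2, 2, 21
1, 4, 20
2, 3, 20
1, 5, 19
2, 4, 19
3, 3, 19
1, 6, 18
2, 5, 18
3, 4, 18
…and 40 more, for 52 total.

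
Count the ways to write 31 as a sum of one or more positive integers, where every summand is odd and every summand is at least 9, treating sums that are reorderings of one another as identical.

They are:
31
9,9,13
9,11,11
That's 3 in total.

3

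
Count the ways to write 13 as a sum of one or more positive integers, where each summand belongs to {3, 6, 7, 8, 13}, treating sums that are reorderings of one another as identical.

Enumerating:
13
7+6
7+3+3

3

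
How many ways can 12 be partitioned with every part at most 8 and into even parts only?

9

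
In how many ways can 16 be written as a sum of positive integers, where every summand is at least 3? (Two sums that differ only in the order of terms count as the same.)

21

Listing the qualifying partitions of 16:
16
13, 3
12, 4
11, 5
10, 6
10, 3, 3
9, 7
9, 4, 3
8, 8
8, 5, 3
8, 4, 4
7, 6, 3
7, 5, 4
7, 3, 3, 3
6, 6, 4
6, 5, 5
6, 4, 3, 3
5, 5, 3, 3
5, 4, 4, 3
4, 4, 4, 4
4, 3, 3, 3, 3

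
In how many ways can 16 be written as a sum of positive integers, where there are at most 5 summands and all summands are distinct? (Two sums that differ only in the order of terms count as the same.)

A partial list (first 12 by largest part):
16
15,1
14,2
13,3
13,2,1
12,4
12,3,1
11,5
11,4,1
11,3,2
10,6
10,5,1
…and 20 more, for 32 total.

32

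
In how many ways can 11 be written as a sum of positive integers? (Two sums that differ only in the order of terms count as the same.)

56

A partial list (first 12 by largest part):
11
10, 1
9, 2
9, 1, 1
8, 3
8, 2, 1
8, 1, 1, 1
7, 4
7, 3, 1
7, 2, 2
7, 2, 1, 1
7, 1, 1, 1, 1
…and 44 more, for 56 total.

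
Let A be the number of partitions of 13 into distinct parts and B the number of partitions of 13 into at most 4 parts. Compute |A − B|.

21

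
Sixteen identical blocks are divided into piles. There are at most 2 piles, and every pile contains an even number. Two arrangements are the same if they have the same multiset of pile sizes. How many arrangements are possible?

5

They are:
16
14, 2
12, 4
10, 6
8, 8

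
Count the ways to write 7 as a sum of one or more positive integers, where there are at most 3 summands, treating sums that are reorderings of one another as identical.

They are:
7
6 + 1
5 + 2
5 + 1 + 1
4 + 3
4 + 2 + 1
3 + 3 + 1
3 + 2 + 2
That's 8 in total.

8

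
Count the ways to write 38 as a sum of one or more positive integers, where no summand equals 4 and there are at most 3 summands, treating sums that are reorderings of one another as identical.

122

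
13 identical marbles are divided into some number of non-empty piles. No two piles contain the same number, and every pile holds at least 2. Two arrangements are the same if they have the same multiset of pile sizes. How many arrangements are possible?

10

Enumerating:
13
11,2
10,3
9,4
8,5
8,3,2
7,6
7,4,2
6,5,2
6,4,3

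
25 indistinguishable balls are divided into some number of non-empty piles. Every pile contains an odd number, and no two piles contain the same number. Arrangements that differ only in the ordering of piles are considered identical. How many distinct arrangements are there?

Listing the qualifying partitions of 25:
25
1,3,21
1,5,19
1,7,17
3,5,17
1,9,15
3,7,15
1,11,13
3,9,13
5,7,13
5,9,11
1,3,5,7,9
That's 12 in total.

12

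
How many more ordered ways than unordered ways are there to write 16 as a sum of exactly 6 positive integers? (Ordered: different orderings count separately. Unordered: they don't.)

2968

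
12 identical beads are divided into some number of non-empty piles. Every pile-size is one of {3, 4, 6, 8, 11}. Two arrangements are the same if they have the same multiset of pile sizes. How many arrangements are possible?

Listing the qualifying partitions of 12:
4 + 8
6 + 6
3 + 3 + 6
4 + 4 + 4
3 + 3 + 3 + 3

5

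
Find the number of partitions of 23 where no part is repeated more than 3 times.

592

Direct enumeration gives 592 partitions.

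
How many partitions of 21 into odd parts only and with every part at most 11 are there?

A partial list (first 12 by largest part):
1+9+11
3+7+11
1+1+1+7+11
5+5+11
1+1+3+5+11
1+1+1+1+1+5+11
1+3+3+3+11
1+1+1+1+3+3+11
1+1+1+1+1+1+1+3+11
1+1+1+1+1+1+1+1+1+1+11
3+9+9
1+1+1+9+9
…and 50 more, for 62 total.

62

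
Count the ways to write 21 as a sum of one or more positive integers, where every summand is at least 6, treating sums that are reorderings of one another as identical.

Enumerating:
21
15,6
14,7
13,8
12,9
11,10
9,6,6
8,7,6
7,7,7

9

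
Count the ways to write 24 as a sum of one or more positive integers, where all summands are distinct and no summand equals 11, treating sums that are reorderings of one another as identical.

105

A full systematic count gives 105.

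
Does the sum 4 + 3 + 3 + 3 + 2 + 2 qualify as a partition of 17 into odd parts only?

No

The parts sum to 17, and the condition 'every summand is odd' is violated.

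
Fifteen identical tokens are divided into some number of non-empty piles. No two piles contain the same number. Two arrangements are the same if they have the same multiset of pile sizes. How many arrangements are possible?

There are too many to list fully; the first 12 (by largest part) are:
15
1,14
2,13
3,12
1,2,12
4,11
1,3,11
5,10
1,4,10
2,3,10
6,9
1,5,9
…and 15 more, for 27 total.

27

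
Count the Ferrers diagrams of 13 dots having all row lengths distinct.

18

They are:
13
12+1
11+2
10+3
10+2+1
9+4
9+3+1
8+5
8+4+1
8+3+2
7+6
7+5+1
7+4+2
7+3+2+1
6+5+2
6+4+3
6+4+2+1
5+4+3+1
That's 18 in total.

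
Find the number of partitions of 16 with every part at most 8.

Systematic enumeration (by largest part, then next-largest, …) yields 186.

186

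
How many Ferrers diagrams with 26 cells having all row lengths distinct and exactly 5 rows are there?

37

A partial list (first 12 by largest part):
16 + 4 + 3 + 2 + 1
15 + 5 + 3 + 2 + 1
14 + 6 + 3 + 2 + 1
14 + 5 + 4 + 2 + 1
13 + 7 + 3 + 2 + 1
13 + 6 + 4 + 2 + 1
13 + 5 + 4 + 3 + 1
12 + 8 + 3 + 2 + 1
12 + 7 + 4 + 2 + 1
12 + 6 + 5 + 2 + 1
12 + 6 + 4 + 3 + 1
12 + 5 + 4 + 3 + 2
…and 25 more, for 37 total.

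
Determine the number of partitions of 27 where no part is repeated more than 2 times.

731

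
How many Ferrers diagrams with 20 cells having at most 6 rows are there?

There are 282 such partitions.

282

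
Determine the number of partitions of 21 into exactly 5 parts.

Enumerating by decreasing first part gives 101 partitions in all.

101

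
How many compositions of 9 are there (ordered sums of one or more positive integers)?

There are 8 gaps and each independently is a cut or not, giving 2^8 = 256.

256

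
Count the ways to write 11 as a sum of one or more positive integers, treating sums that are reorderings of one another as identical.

56

There are too many to list fully; the first 12 (by largest part) are:
11
10,1
9,2
9,1,1
8,3
8,2,1
8,1,1,1
7,4
7,3,1
7,2,2
7,2,1,1
7,1,1,1,1
…and 44 more, for 56 total.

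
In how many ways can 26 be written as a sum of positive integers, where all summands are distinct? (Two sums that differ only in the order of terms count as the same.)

165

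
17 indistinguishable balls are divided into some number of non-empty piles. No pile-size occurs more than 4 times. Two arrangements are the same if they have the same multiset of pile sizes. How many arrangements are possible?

205

Direct enumeration gives 205 partitions.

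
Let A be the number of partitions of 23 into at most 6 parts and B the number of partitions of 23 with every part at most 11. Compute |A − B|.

606

Partitions of 23 into at most 6 parts: 454.
Partitions of 23 with every part at most 11: 1060.
|454 − 1060| = 606.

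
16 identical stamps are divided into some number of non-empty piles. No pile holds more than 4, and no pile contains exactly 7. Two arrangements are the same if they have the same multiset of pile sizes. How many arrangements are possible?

A partial list (first 12 by largest part):
4,4,4,4
4,4,4,3,1
4,4,4,2,2
4,4,4,2,1,1
4,4,4,1,1,1,1
4,4,3,3,2
4,4,3,3,1,1
4,4,3,2,2,1
4,4,3,2,1,1,1
4,4,3,1,1,1,1,1
4,4,2,2,2,2
4,4,2,2,2,1,1
…and 52 more, for 64 total.

64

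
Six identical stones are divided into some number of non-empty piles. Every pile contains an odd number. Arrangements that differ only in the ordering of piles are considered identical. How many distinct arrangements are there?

Enumerating:
1, 5
3, 3
1, 1, 1, 3
1, 1, 1, 1, 1, 1

4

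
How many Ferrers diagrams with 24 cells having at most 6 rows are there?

Counting exhaustively, 532 partitions satisfy the conditions.

532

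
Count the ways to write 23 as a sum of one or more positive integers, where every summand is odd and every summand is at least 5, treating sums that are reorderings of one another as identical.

Enumerating:
23
13 + 5 + 5
11 + 7 + 5
9 + 9 + 5
9 + 7 + 7

5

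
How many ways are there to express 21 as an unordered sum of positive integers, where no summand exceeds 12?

725

There are 725 such partitions.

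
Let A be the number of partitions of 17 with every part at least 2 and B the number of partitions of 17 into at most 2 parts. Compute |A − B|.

57

Partitions of 17 with every part at least 2: 66.
Partitions of 17 into at most 2 parts: 9.
|66 − 9| = 57.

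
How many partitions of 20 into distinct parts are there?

64

There are too many to list fully; the first 12 (by largest part) are:
20
1 + 19
2 + 18
3 + 17
1 + 2 + 17
4 + 16
1 + 3 + 16
5 + 15
1 + 4 + 15
2 + 3 + 15
6 + 14
1 + 5 + 14
…and 52 more, for 64 total.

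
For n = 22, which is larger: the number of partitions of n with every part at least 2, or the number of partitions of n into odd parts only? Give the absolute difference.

Partitions of 22 with every part at least 2: 210.
Partitions of 22 into odd parts only: 89.
|210 − 89| = 121.

121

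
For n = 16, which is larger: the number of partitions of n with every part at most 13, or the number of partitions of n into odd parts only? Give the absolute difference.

195

Partitions of 16 with every part at most 13: 227.
Partitions of 16 into odd parts only: 32.
|227 − 32| = 195.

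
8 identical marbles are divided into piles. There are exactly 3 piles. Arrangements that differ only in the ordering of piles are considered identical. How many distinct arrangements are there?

5

Enumerating:
6+1+1
5+2+1
4+3+1
4+2+2
3+3+2
Counting gives 5.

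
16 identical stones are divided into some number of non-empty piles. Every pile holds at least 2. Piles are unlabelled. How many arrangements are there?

55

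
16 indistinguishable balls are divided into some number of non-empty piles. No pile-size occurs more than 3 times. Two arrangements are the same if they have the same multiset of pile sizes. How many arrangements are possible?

Direct enumeration gives 132 partitions.

132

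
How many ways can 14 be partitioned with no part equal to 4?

Enumerating by decreasing first part gives 93 partitions in all.

93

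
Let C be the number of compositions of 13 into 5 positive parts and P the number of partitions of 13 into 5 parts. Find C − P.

Ordered (compositions into 5 parts): C(12,4) = 495.
Partitions of 13 into exactly 5 parts: 18.
Difference: 495 − 18 = 477.

477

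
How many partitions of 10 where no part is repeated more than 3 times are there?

29

There are too many to list fully; the first 12 (by largest part) are:
10
9+1
8+2
8+1+1
7+3
7+2+1
7+1+1+1
6+4
6+3+1
6+2+2
6+2+1+1
5+5
…and 17 more, for 29 total.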